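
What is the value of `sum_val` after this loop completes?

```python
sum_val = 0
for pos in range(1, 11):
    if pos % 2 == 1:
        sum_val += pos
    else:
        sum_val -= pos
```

Add odd, subtract even
`sum_val` takes the values: 0 → 1 → -1 → 2 → -2 → 3 → -3 → 4 → -4 → 5 → -5

Answer: -5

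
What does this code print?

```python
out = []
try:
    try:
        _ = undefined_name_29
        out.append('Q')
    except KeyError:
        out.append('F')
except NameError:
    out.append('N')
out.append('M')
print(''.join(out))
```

Execution trace: 'N' (outer except NameError) → 'M' (after the try/except). Output: NM

Answer: NM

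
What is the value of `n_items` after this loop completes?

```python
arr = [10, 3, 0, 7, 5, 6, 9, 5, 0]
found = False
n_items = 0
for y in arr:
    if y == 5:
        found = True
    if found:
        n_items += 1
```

Count elements after first 5 in [10, 3, 0, 7, 5, 6, 9, 5, 0]
`n_items` takes the values: 0 → 1 → 2 → 3 → 4 → 5

Answer: 5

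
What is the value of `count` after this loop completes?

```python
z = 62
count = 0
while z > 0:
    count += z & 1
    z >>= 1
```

Count set bits in 62 (binary: 0b111110)
`count` takes the values: 0 → 1 → 2 → 3 → 4 → 5

Answer: 5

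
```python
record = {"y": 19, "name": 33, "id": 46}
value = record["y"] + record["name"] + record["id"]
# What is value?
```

Trace:
`record = {"y": 19, "name": 33, "id": 46}` → record = {'y': 19, 'name': 33, 'id': 46}
`value = record["y"] + record["name"] + record["id"]` → value = 98
So value = 98

Answer: 98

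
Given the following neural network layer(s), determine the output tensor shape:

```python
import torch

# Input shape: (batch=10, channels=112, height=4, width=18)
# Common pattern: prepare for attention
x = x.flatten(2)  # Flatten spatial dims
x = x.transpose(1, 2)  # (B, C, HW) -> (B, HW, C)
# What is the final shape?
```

Input: (10, 112, 4, 18) -> after flatten(2): (10, 112, 72) -> Output: (10, 72, 112)

Answer: (10, 72, 112)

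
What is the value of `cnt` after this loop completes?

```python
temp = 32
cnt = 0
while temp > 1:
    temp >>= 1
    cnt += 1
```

Count right shifts until 1
`cnt` takes the values: 0 → 1 → 2 → 3 → 4 → 5

Answer: 5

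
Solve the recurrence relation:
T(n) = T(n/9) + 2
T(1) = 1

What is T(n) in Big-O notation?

Each step divides n by 9 and adds 2. After log_9(n) steps we reach T(1)=1. So T(n) = 2·log_9(n) + 1 = O(log n).

Answer: O(log n)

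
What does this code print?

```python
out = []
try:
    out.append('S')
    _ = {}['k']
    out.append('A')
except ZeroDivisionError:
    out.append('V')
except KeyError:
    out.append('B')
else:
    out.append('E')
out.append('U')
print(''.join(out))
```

Execution trace: 'S' (try body) → 'B' (except KeyError) → 'U' (after the try/except). Output: SBU

Answer: SBU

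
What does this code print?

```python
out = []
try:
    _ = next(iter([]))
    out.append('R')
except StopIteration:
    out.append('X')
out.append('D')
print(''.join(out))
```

Execution trace: 'X' (except StopIteration) → 'D' (after the try/except). Output: XD

Answer: XD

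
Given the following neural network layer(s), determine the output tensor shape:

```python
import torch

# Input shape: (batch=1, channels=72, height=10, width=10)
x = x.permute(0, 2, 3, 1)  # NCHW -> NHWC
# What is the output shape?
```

Input: (1, 72, 10, 10) -> Output: (1, 10, 10, 72)

Answer: (1, 10, 10, 72)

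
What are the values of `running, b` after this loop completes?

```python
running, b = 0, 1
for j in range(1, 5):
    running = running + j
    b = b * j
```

Sum and factorial of 1 to 4
`running, b` takes the values: (0, 1) → (1, 1) → (3, 1) → (3, 2) → (6, 2) → (6, 6) → (10, 6) → (10, 24)

Answer: 10, 24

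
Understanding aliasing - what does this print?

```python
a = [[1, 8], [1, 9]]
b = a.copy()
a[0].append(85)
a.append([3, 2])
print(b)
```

Key concept: shallow copy with nested lists.
Step by step:
`a = [[1, 8], [1, 9]]` → a = [[1, 8], [1, 9]]
`b = a.copy()` → b = [[1, 8], [1, 9]]
`a[0].append(85)` → a = [[1, 8, 85], [1, 9]]; b = [[1, 8, 85], [1, 9]]
`a.append([3, 2])` → a = [[1, 8, 85], [1, 9], [3, 2]]
`print(b)` → prints [[1, 8, 85], [1, 9]]

Answer: [[1, 8, 85], [1, 9]]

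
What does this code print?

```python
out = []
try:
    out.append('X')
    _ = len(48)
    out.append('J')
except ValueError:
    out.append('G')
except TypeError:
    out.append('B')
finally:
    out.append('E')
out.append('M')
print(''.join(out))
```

Execution trace: 'X' (try body) → 'B' (except TypeError) → 'E' (finally) → 'M' (after the try/except). Output: XBEM

Answer: XBEM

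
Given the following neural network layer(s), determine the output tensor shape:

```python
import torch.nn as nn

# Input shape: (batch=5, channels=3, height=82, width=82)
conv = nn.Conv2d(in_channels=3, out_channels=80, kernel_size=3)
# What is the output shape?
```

Input: (5, 3, 82, 82) -> Output: (5, 80, 80, 80)

Answer: (5, 80, 80, 80)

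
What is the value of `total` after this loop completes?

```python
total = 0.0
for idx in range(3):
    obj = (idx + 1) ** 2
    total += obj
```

Sum of squared losses 1² + 2² + ... + 3²
`total` takes the values: 0.0 → 1.0 → 5.0 → 14.0

Answer: 14.0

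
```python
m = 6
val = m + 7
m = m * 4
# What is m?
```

Trace:
`m = 6` → m = 6
`val = m + 7` → val = 13
`m = m * 4` → m = 24
So m = 24

Answer: 24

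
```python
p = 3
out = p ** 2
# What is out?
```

Trace:
`p = 3` → p = 3
`out = p ** 2` → out = 9
So out = 9

Answer: 9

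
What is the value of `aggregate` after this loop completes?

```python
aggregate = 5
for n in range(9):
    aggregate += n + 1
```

Start at 5, add 1 to 9 = 50
`aggregate` takes the values: 5 → 6 → 8 → 11 → 15 → 20 → 26 → 33 → 41 → 50

Answer: 50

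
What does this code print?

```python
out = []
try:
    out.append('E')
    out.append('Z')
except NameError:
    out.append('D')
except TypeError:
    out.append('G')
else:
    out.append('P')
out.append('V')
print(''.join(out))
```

Execution trace: 'E' (try body) → 'Z' (try body, no exception) → 'P' (else) → 'V' (after the try/except). Output: EZPV

Answer: EZPV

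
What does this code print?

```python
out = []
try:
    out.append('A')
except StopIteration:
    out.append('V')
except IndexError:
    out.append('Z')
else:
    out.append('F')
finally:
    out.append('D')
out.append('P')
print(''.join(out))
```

Execution trace: 'A' (try body, no exception) → 'F' (else) → 'D' (finally) → 'P' (after the try/except). Output: AFDP

Answer: AFDP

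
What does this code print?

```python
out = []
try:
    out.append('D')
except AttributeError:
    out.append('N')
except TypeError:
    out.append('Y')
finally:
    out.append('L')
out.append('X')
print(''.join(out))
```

Execution trace: 'D' (try body, no exception) → 'L' (finally) → 'X' (after the try/except). Output: DLX

Answer: DLX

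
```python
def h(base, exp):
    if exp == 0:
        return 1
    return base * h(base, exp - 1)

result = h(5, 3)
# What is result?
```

h(5, 3) = 5 * 5 * 5 = 125

Answer: 125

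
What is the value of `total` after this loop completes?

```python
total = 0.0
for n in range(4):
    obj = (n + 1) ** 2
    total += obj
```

Sum of squared losses 1² + 2² + ... + 4²
`total` takes the values: 0.0 → 1.0 → 5.0 → 14.0 → 30.0

Answer: 30.0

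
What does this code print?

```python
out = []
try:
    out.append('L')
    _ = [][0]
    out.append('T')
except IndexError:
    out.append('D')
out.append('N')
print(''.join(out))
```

Execution trace: 'L' (try body) → 'D' (except IndexError) → 'N' (after the try/except). Output: LDN

Answer: LDN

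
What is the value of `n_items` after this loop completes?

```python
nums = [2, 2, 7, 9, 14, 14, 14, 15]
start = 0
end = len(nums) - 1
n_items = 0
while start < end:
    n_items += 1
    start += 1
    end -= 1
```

Iterations until pointers meet (list length 8)
`n_items` takes the values: 0 → 1 → 2 → 3 → 4

Answer: 4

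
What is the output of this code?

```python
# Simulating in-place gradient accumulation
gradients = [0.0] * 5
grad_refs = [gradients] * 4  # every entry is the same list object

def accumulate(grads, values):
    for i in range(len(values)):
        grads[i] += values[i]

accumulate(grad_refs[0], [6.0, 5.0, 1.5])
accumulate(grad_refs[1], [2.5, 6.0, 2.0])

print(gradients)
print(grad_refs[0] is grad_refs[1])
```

Key concept: gradient accumulation aliasing.
Step by step:
`gradients = [0.0] * 5` → gradients = [0.0, 0.0, 0.0, 0.0, 0.0]
`grad_refs = [gradients] * 4` → grad_refs = [[0.0, 0.0, 0.0, 0.0, 0.0], [0.0, 0.0, 0.0, 0.0, 0.0], [0.0, 0.0, 0.0, 0.0, 0.0], [0.0, 0.0, 0.0, 0.0, 0.0]]
`accumulate(grad_refs[0], [6.0, 5.0, 1.5])` → gradients = [6.0, 5.0, 1.5, 0.0, 0.0]; grad_refs = [[6.0, 5.0, 1.5, 0.0, 0.0], [6.0, 5.0, 1.5, 0.0, 0.0], [6.0, 5.0, 1.5, 0.0, 0.0], [6.0, 5.0, 1.5, 0.0, 0.0]]
`accumulate(grad_refs[1], [2.5, 6.0, 2.0])` → gradients = [8.5, 11.0, 3.5, 0.0, 0.0]; grad_refs = [[8.5, 11.0, 3.5, 0.0, 0.0], [8.5, 11.0, 3.5, 0.0, 0.0], [8.5, 11.0, 3.5, 0.0, 0.0], [8.5, 11.0, 3.5, 0.0, 0.0]]
`print(gradients)` → prints [8.5, 11.0, 3.5, 0.0, 0.0]
`print(grad_refs[0] is grad_refs[1])` → prints True

Answer:
[8.5, 11.0, 3.5, 0.0, 0.0]
True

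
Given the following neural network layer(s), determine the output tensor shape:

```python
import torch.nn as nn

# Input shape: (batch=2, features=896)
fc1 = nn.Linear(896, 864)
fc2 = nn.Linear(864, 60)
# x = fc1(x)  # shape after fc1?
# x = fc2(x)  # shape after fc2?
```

Input: (2, 896) -> after fc1: (2, 864) -> Output: (2, 60)

Answer: (2, 60)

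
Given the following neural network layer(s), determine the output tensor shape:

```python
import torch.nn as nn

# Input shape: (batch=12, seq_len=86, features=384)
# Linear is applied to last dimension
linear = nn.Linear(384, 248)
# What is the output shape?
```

Input: (12, 86, 384) -> Output: (12, 86, 248)

Answer: (12, 86, 248)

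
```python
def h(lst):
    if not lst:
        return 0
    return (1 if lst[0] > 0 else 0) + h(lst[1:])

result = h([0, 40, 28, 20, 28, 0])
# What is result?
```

Count of positive elements in [0, 40, 28, 20, 28, 0] = 4

Answer: 4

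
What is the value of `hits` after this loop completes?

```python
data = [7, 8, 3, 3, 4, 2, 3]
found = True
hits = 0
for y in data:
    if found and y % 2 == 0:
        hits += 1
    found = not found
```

Count even values at even positions
`hits` takes the values: 0 → 1

Answer: 1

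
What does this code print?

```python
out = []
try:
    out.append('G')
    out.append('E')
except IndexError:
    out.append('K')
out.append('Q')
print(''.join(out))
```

Execution trace: 'G' (try body) → 'E' (try body, no exception) → 'Q' (after the try/except). Output: GEQ

Answer: GEQ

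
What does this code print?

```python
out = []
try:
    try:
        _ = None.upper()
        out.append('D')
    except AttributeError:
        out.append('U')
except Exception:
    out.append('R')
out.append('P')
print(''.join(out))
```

Execution trace: 'U' (inner except AttributeError) → 'P' (after the try/except). Output: UP

Answer: UP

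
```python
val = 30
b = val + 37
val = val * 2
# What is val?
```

Trace:
`val = 30` → val = 30
`b = val + 37` → b = 67
`val = val * 2` → val = 60
So val = 60

Answer: 60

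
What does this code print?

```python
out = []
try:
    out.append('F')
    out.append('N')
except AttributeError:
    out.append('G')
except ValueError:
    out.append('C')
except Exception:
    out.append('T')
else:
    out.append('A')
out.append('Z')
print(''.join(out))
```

Execution trace: 'F' (try body) → 'N' (try body, no exception) → 'A' (else) → 'Z' (after the try/except). Output: FNAZ

Answer: FNAZ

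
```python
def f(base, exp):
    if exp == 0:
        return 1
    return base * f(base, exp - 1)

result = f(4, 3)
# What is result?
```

f(4, 3) = 4 * 4 * 4 = 64

Answer: 64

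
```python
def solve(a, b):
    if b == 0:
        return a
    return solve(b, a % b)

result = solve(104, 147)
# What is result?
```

solve(104, 147) -> solve(147, 104) -> solve(104, 43) -> solve(43, 18) -> solve(18, 7) -> solve(7, 4) -> solve(4, 3) -> solve(3, 1) -> solve(1, 0) -> 1

Answer: 1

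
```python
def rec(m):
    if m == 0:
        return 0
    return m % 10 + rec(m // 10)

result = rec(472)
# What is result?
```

Sum of digits of 472: 2 + 7 + 4 = 13

Answer: 13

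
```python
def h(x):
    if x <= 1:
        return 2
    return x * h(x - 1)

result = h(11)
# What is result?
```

h(11) = 11 * 10 * 9 * 8 * 7 * 6 * 5 * 4 * 3 * 2 * 2 = 79833600

Answer: 79833600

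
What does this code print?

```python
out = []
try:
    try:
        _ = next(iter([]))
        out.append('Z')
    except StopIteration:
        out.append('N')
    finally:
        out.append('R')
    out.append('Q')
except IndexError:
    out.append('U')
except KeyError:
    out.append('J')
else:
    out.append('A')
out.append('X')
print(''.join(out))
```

Execution trace: 'N' (inner except StopIteration) → 'R' (inner finally) → 'Q' (try body, no exception) → 'A' (else) → 'X' (after the try/except). Output: NRQAX

Answer: NRQAX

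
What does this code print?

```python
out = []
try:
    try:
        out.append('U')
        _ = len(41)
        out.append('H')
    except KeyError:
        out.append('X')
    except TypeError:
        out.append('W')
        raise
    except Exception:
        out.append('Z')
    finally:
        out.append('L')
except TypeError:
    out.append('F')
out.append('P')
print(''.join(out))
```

Execution trace: 'U' (inner try body) → 'W' (inner except TypeError) → 'L' (inner finally) → 'F' (outer except TypeError) → 'P' (after the try/except). Output: UWLFP

Answer: UWLFP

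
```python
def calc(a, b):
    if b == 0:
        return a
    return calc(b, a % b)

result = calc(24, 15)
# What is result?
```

calc(24, 15) -> calc(15, 9) -> calc(9, 6) -> calc(6, 3) -> calc(3, 0) -> 3

Answer: 3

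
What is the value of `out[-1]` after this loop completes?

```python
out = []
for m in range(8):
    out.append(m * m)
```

Last element of squares 0 to 7
`out` takes the values: [] → [0] → [0, 1] → [0, 1, 4] → [0, 1, 4, 9] → [0, 1, 4, 9, 16] → [0, 1, 4, 9, 16, 25] → [0, 1, 4, 9, 16, 25, 36] → [0, 1, 4, 9, 16, 25, 36, 49]
So `out[-1]` = 49

Answer: 49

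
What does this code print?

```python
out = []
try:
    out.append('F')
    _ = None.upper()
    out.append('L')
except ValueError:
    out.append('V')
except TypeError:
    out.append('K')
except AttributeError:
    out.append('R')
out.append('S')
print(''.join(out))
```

Execution trace: 'F' (try body) → 'R' (except AttributeError) → 'S' (after the try/except). Output: FRS

Answer: FRS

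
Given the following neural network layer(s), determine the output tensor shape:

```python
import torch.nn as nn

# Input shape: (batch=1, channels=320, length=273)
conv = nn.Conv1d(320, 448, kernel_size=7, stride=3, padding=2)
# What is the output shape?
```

Input: (1, 320, 273) -> Output: (1, 448, 91)

Answer: (1, 448, 91)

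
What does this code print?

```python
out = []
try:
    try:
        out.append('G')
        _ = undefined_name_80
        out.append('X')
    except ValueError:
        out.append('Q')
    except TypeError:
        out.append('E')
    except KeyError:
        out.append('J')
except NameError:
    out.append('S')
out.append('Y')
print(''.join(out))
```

Execution trace: 'G' (try body) → 'S' (outer except NameError) → 'Y' (after the try/except). Output: GSY

Answer: GSY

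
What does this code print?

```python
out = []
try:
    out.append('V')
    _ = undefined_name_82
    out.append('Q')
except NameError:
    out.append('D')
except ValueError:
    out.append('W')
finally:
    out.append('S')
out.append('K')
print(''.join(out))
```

Execution trace: 'V' (try body) → 'D' (except NameError) → 'S' (finally) → 'K' (after the try/except). Output: VDSK

Answer: VDSK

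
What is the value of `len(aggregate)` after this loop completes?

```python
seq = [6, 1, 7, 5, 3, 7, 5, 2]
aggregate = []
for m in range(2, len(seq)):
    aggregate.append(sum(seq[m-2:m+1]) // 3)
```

Number of 3-element averages
`aggregate` takes the values: [] → [4] → [4, 4] → [4, 4, 5] → [4, 4, 5, 5] → [4, 4, 5, 5, 5] → [4, 4, 5, 5, 5, 4]
So `len(aggregate)` = 6

Answer: 6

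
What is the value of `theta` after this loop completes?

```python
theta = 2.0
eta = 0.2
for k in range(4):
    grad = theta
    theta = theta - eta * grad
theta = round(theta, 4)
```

Gradient descent: w = 2.0 * (1 - 0.2)^4
`theta` takes the values: 2.0 → 1.6 → 1.28 → 1.024 → 0.8192

Answer: 0.8192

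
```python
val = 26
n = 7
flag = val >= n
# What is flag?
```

Trace:
`val = 26` → val = 26
`n = 7` → n = 7
`flag = val >= n` → flag = True
So flag = True

Answer: True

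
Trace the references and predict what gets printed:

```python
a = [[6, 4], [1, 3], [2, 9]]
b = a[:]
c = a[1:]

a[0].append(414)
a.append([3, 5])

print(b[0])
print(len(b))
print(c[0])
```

Key concept: slice with nested mutation.
Step by step:
`a = [[6, 4], [1, 3], [2, 9]]` → a = [[6, 4], [1, 3], [2, 9]]
`b = a[:]` → b = [[6, 4], [1, 3], [2, 9]]
`c = a[1:]` → c = [[1, 3], [2, 9]]
`a[0].append(414)` → a = [[6, 4, 414], [1, 3], [2, 9]]; b = [[6, 4, 414], [1, 3], [2, 9]]
`a.append([3, 5])` → a = [[6, 4, 414], [1, 3], [2, 9], [3, 5]]
`print(b[0])` → prints [6, 4, 414]
`print(len(b))` → prints 3
`print(c[0])` → prints [1, 3]

Answer:
[6, 4, 414]
3
[1, 3]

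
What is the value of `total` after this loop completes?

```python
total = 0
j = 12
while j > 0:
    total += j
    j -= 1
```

Sum 12 down to 1
`total` takes the values: 0 → 12 → 23 → 33 → 42 → 50 → 57 → 63 → 68 → 72 → 75 → 77 → 78

Answer: 78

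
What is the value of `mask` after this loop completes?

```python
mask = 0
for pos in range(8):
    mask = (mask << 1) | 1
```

Build 8 consecutive 1-bits: 0b11111111
`mask` takes the values: 0 → 1 → 3 → 7 → 15 → 31 → 63 → 127 → 255

Answer: 255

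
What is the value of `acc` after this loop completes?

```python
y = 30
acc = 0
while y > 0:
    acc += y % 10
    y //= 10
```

Sum digits of 30
`acc` takes the values: 0 → 3

Answer: 3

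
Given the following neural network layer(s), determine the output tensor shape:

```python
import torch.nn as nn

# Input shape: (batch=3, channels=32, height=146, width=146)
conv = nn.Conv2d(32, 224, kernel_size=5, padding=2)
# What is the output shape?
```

Input: (3, 32, 146, 146) -> Output: (3, 224, 146, 146)

Answer: (3, 224, 146, 146)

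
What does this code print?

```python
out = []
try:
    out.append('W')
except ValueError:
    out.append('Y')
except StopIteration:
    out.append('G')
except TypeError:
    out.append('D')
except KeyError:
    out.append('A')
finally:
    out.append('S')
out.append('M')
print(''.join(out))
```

Execution trace: 'W' (try body, no exception) → 'S' (finally) → 'M' (after the try/except). Output: WSM

Answer: WSM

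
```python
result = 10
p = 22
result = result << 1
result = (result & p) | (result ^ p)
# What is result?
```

Trace:
`result = 10` → result = 10
`p = 22` → p = 22
`result = result << 1` → result = 20
`result = (result & p) | (result ^ p)` → result = 22
So result = 22

Answer: 22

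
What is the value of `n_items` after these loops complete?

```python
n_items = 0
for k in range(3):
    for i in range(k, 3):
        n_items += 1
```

Upper triangle: 3 + 2 + ... + 1
`n_items` takes the values: 0 → 1 → 2 → 3 → 4 → 5 → 6

Answer: 6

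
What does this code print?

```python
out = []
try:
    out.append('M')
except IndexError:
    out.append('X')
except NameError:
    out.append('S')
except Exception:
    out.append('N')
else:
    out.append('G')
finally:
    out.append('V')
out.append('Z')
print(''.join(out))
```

Execution trace: 'M' (try body, no exception) → 'G' (else) → 'V' (finally) → 'Z' (after the try/except). Output: MGVZ

Answer: MGVZ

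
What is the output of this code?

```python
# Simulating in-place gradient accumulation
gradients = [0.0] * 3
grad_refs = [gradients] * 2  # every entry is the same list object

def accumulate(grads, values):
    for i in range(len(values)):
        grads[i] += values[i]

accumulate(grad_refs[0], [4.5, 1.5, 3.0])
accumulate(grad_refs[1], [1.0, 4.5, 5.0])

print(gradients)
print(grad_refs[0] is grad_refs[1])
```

Key concept: gradient accumulation aliasing.
Step by step:
`gradients = [0.0] * 3` → gradients = [0.0, 0.0, 0.0]
`grad_refs = [gradients] * 2` → grad_refs = [[0.0, 0.0, 0.0], [0.0, 0.0, 0.0]]
`accumulate(grad_refs[0], [4.5, 1.5, 3.0])` → gradients = [4.5, 1.5, 3.0]; grad_refs = [[4.5, 1.5, 3.0], [4.5, 1.5, 3.0]]
`accumulate(grad_refs[1], [1.0, 4.5, 5.0])` → gradients = [5.5, 6.0, 8.0]; grad_refs = [[5.5, 6.0, 8.0], [5.5, 6.0, 8.0]]
`print(gradients)` → prints [5.5, 6.0, 8.0]
`print(grad_refs[0] is grad_refs[1])` → prints True

Answer:
[5.5, 6.0, 8.0]
True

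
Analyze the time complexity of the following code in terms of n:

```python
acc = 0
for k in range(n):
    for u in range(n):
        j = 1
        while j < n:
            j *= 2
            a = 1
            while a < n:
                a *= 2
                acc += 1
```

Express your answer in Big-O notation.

Each loop level contributes: n × n × log n × log n. Multiplying the contributions gives O(n^2 log² n).

Answer: O(n^2 log² n)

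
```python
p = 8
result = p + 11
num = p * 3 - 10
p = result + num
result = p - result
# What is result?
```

Trace:
`p = 8` → p = 8
`result = p + 11` → result = 19
`num = p * 3 - 10` → num = 14
`p = result + num` → p = 33
`result = p - result` → result = 14
So result = 14

Answer: 14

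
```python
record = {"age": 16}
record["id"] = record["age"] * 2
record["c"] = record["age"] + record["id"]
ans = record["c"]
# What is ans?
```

Trace:
`record = {"age": 16}` → record = {'age': 16}
`record["id"] = record["age"] * 2` → record = {'age': 16, 'id': 32}
`record["c"] = record["age"] + record["id"]` → record = {'age': 16, 'id': 32, 'c': 48}
`ans = record["c"]` → ans = 48
So ans = 48

Answer: 48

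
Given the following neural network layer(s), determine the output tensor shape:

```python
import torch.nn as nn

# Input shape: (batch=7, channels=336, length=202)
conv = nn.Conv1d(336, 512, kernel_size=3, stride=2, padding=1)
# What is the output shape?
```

Input: (7, 336, 202) -> Output: (7, 512, 101)

Answer: (7, 512, 101)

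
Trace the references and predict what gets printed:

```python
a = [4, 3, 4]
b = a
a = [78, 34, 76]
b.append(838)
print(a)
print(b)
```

Key concept: rebinding vs mutation: a is rebound to a new list, b still points at the original.
Step by step:
`a = [4, 3, 4]` → a = [4, 3, 4]
`b = a` → b = [4, 3, 4] (same object as a)
`a = [78, 34, 76]` → a = [78, 34, 76]
`b.append(838)` → b = [4, 3, 4, 838]
`print(a)` → prints [78, 34, 76]
`print(b)` → prints [4, 3, 4, 838]

Answer:
[78, 34, 76]
[4, 3, 4, 838]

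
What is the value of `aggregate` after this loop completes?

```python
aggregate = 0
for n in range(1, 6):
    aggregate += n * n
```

Sum of squares 1² to 5² = 55
`aggregate` takes the values: 0 → 1 → 5 → 14 → 30 → 55

Answer: 55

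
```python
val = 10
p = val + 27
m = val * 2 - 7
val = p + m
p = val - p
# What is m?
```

Trace:
`val = 10` → val = 10
`p = val + 27` → p = 37
`m = val * 2 - 7` → m = 13
`val = p + m` → val = 50
`p = val - p` → p = 13
So m = 13

Answer: 13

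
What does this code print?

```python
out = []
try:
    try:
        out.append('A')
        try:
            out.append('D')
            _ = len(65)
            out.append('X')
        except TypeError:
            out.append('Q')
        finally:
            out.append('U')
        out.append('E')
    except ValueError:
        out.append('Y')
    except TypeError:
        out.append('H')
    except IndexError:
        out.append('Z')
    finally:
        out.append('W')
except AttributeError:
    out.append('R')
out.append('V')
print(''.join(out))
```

Execution trace: 'A' (try body) → 'D' (inner try body) → 'Q' (inner except TypeError) → 'U' (inner finally) → 'E' (try body, no exception) → 'W' (finally) → 'V' (after the try/except). Output: ADQUEWV

Answer: ADQUEWV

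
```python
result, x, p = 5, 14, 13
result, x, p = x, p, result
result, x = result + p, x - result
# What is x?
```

Trace:
`result, x, p = 5, 14, 13` → result = 5; x = 14; p = 13
`result, x, p = x, p, result` → result = 14; x = 13; p = 5
`result, x = result + p, x - result` → result = 19; x = -1
So x = -1

Answer: -1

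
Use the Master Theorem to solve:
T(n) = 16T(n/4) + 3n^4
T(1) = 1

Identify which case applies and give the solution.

a=16, b=4, f(n)=3n^4. log_4(16) = 2. Since c=4 > 2 and the regularity condition holds (16(n/4)^4 = (16/4^4)n^4 with 16/4^4 < 1), Case 3 applies: T(n) = Θ(f(n)) = O(n^4).

Answer: O(n^4) - Case 3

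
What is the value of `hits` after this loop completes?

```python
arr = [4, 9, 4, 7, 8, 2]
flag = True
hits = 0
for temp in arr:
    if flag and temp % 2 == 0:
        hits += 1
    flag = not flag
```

Count even values at even positions
`hits` takes the values: 0 → 1 → 2 → 3

Answer: 3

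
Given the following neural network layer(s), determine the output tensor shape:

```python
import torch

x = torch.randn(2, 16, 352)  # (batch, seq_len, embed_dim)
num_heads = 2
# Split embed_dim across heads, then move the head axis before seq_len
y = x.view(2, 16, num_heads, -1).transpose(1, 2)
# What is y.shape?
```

Input: (2, 16, 352) -> head_dim = 352 // 2 = 176; after view: (2, 16, 2, 176) -> after transpose(1, 2): (2, 2, 16, 176) -> Output: (2, 2, 16, 176)

Answer: (2, 2, 16, 176)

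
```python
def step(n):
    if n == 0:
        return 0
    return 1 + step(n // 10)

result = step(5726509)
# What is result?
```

Count of digits of 5726509: 7

Answer: 7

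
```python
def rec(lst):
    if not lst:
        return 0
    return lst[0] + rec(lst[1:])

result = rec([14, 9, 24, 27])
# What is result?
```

14 + 9 + 24 + 27 + 0 = 74

Answer: 74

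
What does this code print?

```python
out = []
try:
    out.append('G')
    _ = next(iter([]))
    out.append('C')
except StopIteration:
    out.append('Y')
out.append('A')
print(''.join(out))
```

Execution trace: 'G' (try body) → 'Y' (except StopIteration) → 'A' (after the try/except). Output: GYA

Answer: GYA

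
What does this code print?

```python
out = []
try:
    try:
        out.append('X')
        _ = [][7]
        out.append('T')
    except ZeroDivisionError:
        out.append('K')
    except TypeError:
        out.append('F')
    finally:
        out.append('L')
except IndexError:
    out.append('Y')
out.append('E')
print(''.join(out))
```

Execution trace: 'X' (try body) → 'L' (finally) → 'Y' (outer except IndexError) → 'E' (after the try/except). Output: XLYE

Answer: XLYE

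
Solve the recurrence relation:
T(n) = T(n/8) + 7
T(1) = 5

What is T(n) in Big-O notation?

Each step divides n by 8 and adds 7. After log_8(n) steps we reach T(1)=5. So T(n) = 7·log_8(n) + 5 = O(log n).

Answer: O(log n)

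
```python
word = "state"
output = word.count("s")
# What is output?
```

Trace:
`word = "state"` → word = 'state'
`output = word.count("s")` → output = 1
So output = 1

Answer: 1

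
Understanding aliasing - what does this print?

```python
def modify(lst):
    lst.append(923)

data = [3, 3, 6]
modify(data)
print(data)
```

Key concept: function modifies passed list.
Step by step:
`data = [3, 3, 6]` → data = [3, 3, 6]
`modify(data)` → data = [3, 3, 6, 923]
`print(data)` → prints [3, 3, 6, 923]

Answer: [3, 3, 6, 923]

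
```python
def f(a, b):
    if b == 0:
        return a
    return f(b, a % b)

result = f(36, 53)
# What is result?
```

f(36, 53) -> f(53, 36) -> f(36, 17) -> f(17, 2) -> f(2, 1) -> f(1, 0) -> 1

Answer: 1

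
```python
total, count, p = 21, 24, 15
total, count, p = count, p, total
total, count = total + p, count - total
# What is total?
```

Trace:
`total, count, p = 21, 24, 15` → total = 21; count = 24; p = 15
`total, count, p = count, p, total` → total = 24; count = 15; p = 21
`total, count = total + p, count - total` → total = 45; count = -9
So total = 45

Answer: 45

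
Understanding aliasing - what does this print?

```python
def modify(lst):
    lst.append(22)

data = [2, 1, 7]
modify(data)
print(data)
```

Key concept: function modifies passed list.
Step by step:
`data = [2, 1, 7]` → data = [2, 1, 7]
`modify(data)` → data = [2, 1, 7, 22]
`print(data)` → prints [2, 1, 7, 22]

Answer: [2, 1, 7, 22]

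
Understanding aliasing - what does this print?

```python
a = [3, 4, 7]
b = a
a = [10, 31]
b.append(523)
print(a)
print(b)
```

Key concept: rebinding vs mutation: a is rebound to a new list, b still points at the original.
Step by step:
`a = [3, 4, 7]` → a = [3, 4, 7]
`b = a` → b = [3, 4, 7] (same object as a)
`a = [10, 31]` → a = [10, 31]
`b.append(523)` → b = [3, 4, 7, 523]
`print(a)` → prints [10, 31]
`print(b)` → prints [3, 4, 7, 523]

Answer:
[10, 31]
[3, 4, 7, 523]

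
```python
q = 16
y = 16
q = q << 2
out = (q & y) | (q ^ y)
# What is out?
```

Trace:
`q = 16` → q = 16
`y = 16` → y = 16
`q = q << 2` → q = 64
`out = (q & y) | (q ^ y)` → out = 80
So out = 80

Answer: 80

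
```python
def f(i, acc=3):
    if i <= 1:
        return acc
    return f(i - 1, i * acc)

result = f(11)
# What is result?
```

Accumulator trace (n, acc): (11, 3) -> (10, 33) -> (9, 330) -> (8, 2970) -> (7, 23760) -> (6, 166320) -> (5, 997920) -> (4, 4989600) -> (3, 19958400) -> (2, 59875200) -> (1, 119750400) -> return 119750400

Answer: 119750400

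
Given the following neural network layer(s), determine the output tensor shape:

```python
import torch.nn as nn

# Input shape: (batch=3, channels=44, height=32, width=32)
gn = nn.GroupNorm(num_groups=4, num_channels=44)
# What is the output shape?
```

Input: (3, 44, 32, 32) -> Output: (3, 44, 32, 32)

Answer: (3, 44, 32, 32)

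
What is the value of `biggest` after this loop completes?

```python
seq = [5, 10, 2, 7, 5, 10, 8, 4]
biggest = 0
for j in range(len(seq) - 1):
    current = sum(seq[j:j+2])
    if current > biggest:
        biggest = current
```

Max sum of 2-element window in [5, 10, 2, 7, 5, 10, 8, 4]
`biggest` takes the values: 0 → 15 → 18

Answer: 18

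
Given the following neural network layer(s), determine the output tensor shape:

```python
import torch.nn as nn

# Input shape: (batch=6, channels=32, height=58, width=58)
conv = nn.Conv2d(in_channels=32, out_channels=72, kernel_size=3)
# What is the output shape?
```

Input: (6, 32, 58, 58) -> Output: (6, 72, 56, 56)

Answer: (6, 72, 56, 56)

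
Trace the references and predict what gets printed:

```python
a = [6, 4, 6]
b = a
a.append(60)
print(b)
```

Key concept: basic list aliasing.
Step by step:
`a = [6, 4, 6]` → a = [6, 4, 6]
`b = a` → b = [6, 4, 6] (same object as a)
`a.append(60)` → a = [6, 4, 6, 60] (same object as b); b = [6, 4, 6, 60] (same object as a)
`print(b)` → prints [6, 4, 6, 60]

Answer: [6, 4, 6, 60]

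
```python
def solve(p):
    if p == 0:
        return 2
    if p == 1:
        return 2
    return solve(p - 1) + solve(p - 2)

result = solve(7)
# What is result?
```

Build up from base cases: solve(0)=2, solve(1)=2, solve(2)=4, solve(3)=6, solve(4)=10, solve(5)=16, solve(6)=26, ..., solve(7)=42

Answer: 42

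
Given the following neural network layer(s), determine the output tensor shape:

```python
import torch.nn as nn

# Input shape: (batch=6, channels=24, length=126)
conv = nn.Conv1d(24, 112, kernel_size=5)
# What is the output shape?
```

Input: (6, 24, 126) -> Output: (6, 112, 122)

Answer: (6, 112, 122)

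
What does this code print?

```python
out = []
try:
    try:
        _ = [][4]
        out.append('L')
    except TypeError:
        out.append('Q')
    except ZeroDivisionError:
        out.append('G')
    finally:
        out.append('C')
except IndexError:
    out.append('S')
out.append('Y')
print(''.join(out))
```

Execution trace: 'C' (finally) → 'S' (outer except IndexError) → 'Y' (after the try/except). Output: CSY

Answer: CSY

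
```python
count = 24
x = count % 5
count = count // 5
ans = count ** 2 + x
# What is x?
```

Trace:
`count = 24` → count = 24
`x = count % 5` → x = 4
`count = count // 5` → count = 4
`ans = count ** 2 + x` → ans = 20
So x = 4

Answer: 4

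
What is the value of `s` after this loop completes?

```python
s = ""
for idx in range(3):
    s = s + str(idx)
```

Concatenate digits 0 to 2
`s` takes the values: "" → "0" → "01" → "012"

Answer: "012"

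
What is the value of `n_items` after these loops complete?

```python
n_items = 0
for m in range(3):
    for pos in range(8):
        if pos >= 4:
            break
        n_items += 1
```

Inner breaks at 4, outer runs 3 times
`n_items` takes the values: 0 → 1 → 2 → 3 → 4 → 5 → 6 → 7 → 8 → 9 → 10 → 11 → 12

Answer: 12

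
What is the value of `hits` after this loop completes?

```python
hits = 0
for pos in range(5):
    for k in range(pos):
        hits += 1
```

Triangle number: 0+1+2+...+4
`hits` takes the values: 0 → 1 → 2 → 3 → 4 → 5 → 6 → 7 → 8 → 9 → 10

Answer: 10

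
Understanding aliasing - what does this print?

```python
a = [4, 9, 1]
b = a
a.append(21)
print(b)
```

Key concept: basic list aliasing.
Step by step:
`a = [4, 9, 1]` → a = [4, 9, 1]
`b = a` → b = [4, 9, 1] (same object as a)
`a.append(21)` → a = [4, 9, 1, 21] (same object as b); b = [4, 9, 1, 21] (same object as a)
`print(b)` → prints [4, 9, 1, 21]

Answer: [4, 9, 1, 21]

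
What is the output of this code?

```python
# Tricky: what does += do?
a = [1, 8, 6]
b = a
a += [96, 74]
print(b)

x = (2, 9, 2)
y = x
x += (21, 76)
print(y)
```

Key concept: += behavior differs for mutable vs immutable.
Step by step:
`a = [1, 8, 6]` → a = [1, 8, 6]
`b = a` → b = [1, 8, 6] (same object as a)
`a += [96, 74]` → a = [1, 8, 6, 96, 74] (same object as b); b = [1, 8, 6, 96, 74] (same object as a)
`print(b)` → prints [1, 8, 6, 96, 74]
`x = (2, 9, 2)` → x = (2, 9, 2)
`y = x` → y = (2, 9, 2)
`x += (21, 76)` → x = (2, 9, 2, 21, 76)
`print(y)` → prints (2, 9, 2)

Answer:
[1, 8, 6, 96, 74]
(2, 9, 2)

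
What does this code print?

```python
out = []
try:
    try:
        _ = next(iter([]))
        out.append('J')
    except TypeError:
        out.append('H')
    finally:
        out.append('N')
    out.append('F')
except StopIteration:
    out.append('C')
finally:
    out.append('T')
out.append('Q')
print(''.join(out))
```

Execution trace: 'N' (inner finally) → 'C' (except StopIteration) → 'T' (finally) → 'Q' (after the try/except). Output: NCTQ

Answer: NCTQ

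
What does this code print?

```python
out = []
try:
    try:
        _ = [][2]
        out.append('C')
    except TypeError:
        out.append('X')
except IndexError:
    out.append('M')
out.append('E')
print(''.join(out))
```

Execution trace: 'M' (outer except IndexError) → 'E' (after the try/except). Output: ME

Answer: ME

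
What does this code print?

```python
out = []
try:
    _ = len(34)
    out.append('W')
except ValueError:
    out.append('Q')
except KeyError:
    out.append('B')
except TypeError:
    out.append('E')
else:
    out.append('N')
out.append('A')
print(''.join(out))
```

Execution trace: 'E' (except TypeError) → 'A' (after the try/except). Output: EA

Answer: EA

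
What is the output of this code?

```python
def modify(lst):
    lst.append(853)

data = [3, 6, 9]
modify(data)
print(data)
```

Key concept: function modifies passed list.
Step by step:
`data = [3, 6, 9]` → data = [3, 6, 9]
`modify(data)` → data = [3, 6, 9, 853]
`print(data)` → prints [3, 6, 9, 853]

Answer: [3, 6, 9, 853]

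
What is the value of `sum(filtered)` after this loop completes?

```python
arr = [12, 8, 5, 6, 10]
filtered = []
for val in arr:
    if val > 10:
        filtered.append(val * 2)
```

Sum of doubled values > 10
`filtered` takes the values: [] → [24]
So `sum(filtered)` = 24

Answer: 24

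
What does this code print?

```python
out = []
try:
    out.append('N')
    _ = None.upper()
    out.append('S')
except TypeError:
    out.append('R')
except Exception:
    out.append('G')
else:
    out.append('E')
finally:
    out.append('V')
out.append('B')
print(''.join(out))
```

Execution trace: 'N' (try body) → 'G' (except Exception) → 'V' (finally) → 'B' (after the try/except). Output: NGVB

Answer: NGVB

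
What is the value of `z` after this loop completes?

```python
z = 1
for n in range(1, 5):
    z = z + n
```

Start at 1, add 1 through 4
`z` takes the values: 1 → 2 → 4 → 7 → 11

Answer: 11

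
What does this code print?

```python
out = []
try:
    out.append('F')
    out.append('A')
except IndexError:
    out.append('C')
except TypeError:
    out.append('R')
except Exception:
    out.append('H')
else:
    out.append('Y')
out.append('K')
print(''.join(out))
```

Execution trace: 'F' (try body) → 'A' (try body, no exception) → 'Y' (else) → 'K' (after the try/except). Output: FAYK

Answer: FAYK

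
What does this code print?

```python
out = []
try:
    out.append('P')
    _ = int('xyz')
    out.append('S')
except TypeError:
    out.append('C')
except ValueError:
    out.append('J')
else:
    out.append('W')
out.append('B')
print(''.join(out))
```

Execution trace: 'P' (try body) → 'J' (except ValueError) → 'B' (after the try/except). Output: PJB

Answer: PJB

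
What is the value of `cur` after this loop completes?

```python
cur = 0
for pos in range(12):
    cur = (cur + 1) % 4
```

Increment mod 4, 12 times = 0
`cur` takes the values: 0 → 1 → 2 → 3 → 0 → 1 → 2 → 3 → 0 → 1 → 2 → 3 → 0

Answer: 0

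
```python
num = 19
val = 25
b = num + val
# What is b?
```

Trace:
`num = 19` → num = 19
`val = 25` → val = 25
`b = num + val` → b = 44
So b = 44

Answer: 44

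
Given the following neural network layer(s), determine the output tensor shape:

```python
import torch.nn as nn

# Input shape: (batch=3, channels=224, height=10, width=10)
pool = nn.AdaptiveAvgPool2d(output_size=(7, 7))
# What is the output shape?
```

Input: (3, 224, 10, 10) -> Output: (3, 224, 7, 7)

Answer: (3, 224, 7, 7)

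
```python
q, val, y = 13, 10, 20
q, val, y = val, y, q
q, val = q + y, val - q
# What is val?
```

Trace:
`q, val, y = 13, 10, 20` → q = 13; val = 10; y = 20
`q, val, y = val, y, q` → q = 10; val = 20; y = 13
`q, val = q + y, val - q` → q = 23; val = 10
So val = 10

Answer: 10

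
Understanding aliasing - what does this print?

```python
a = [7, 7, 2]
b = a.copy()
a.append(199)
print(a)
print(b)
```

Key concept: list.copy() creates independent copy.
Step by step:
`a = [7, 7, 2]` → a = [7, 7, 2]
`b = a.copy()` → b = [7, 7, 2]
`a.append(199)` → a = [7, 7, 2, 199]
`print(a)` → prints [7, 7, 2, 199]
`print(b)` → prints [7, 7, 2]

Answer:
[7, 7, 2, 199]
[7, 7, 2]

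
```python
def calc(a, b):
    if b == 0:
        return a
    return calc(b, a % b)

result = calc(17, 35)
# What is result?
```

calc(17, 35) -> calc(35, 17) -> calc(17, 1) -> calc(1, 0) -> 1

Answer: 1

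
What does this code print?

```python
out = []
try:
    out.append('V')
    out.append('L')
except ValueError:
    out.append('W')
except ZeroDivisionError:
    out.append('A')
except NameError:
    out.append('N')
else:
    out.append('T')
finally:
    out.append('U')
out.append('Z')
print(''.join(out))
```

Execution trace: 'V' (try body) → 'L' (try body, no exception) → 'T' (else) → 'U' (finally) → 'Z' (after the try/except). Output: VLTUZ

Answer: VLTUZ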